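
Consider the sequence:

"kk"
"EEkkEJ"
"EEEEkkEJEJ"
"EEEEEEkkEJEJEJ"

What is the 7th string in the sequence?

EEEEEEEEEEEEkkEJEJEJEJEJEJ

Every step adds EE to the front and EJ to the end of the previous string.
From EEEEEEkkEJEJEJ, 3 further steps: EEEEEEkkEJEJEJ → EEEEEEEEkkEJEJEJEJ → EEEEEEEEEEkkEJEJEJEJEJ → (answer).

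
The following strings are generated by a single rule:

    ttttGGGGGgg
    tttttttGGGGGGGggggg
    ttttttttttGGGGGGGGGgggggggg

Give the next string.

tttttttttttttGGGGGGGGGGGggggggggggg

The n-th term is 3n+1 t's then 2n+3 G's then 3n-1 g's (n = 1, 2, …).
For the next term, n = 4, so the run lengths are 13, 11, 11.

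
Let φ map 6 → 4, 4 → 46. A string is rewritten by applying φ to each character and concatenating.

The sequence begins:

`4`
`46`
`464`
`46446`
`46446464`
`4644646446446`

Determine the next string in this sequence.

464464644644646446464

Replace each of the 13 characters of 4644646446446 in place — 46 4 46 46 4 46 4 46 46 4 46 46 4 — and concatenate.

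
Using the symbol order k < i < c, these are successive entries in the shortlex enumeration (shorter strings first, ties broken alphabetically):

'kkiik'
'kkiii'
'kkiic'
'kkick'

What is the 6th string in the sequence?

kkicc

Advancing 2 positions from kkick through kkick → kkici reaches term 6.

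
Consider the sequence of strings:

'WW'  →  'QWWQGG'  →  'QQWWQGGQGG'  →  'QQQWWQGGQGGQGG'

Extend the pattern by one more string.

QQQQWWQGGQGGQGGQGG

Every step adds Q to the front and QGG to the end of the previous string.
So the next term is Q·QQQWWQGGQGGQGG·QGG.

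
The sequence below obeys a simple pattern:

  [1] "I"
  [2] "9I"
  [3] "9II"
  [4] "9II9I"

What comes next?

9II9I9II

Each term (from the third on) is the previous term followed by the one before it: term 3 = 9I·I = 9II.
So term 5 is 9II9I·9II.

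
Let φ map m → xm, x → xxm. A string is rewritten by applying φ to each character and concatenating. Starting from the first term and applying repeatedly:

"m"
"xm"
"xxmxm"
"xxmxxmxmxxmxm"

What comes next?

Applying the rule to each of the 13 symbols of xxmxxmxmxxmxm gives the pieces xxm xxm xm xxm xxm xm xxm xm xxm xxm xm xxm xm, which concatenate to the answer.

xxmxxmxmxxmxxmxmxxmxmxxmxxmxmxxmxm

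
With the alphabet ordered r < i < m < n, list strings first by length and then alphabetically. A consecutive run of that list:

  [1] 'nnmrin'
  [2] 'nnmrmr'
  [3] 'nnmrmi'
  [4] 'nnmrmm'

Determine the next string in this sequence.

nnmrmn

The successor of nnmrmm increments the rightmost position that isn't already n and resets every position after it to r.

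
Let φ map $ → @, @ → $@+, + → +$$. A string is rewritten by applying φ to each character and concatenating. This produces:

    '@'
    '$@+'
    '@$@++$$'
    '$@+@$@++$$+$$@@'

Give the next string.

@$@++$$$@+@$@++$$+$$@@+$$@@$@+$@+

Replace each of the 15 characters of $@+@$@++$$+$$@@ in place — @ $@+ +$$ $@+ @ $@+ +$$ +$$ @ @ +$$ @ @ $@+ $@+ — and concatenate.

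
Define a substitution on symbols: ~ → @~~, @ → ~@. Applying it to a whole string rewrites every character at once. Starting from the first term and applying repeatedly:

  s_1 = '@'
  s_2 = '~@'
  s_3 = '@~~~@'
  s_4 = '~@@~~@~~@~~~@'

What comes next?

@~~~@~@@~~@~~~@@~~@~~~@@~~@~~@~~~@

Applying the rule to each of the 13 symbols of ~@@~~@~~@~~~@ gives the pieces @~~ ~@ ~@ @~~ @~~ ~@ @~~ @~~ ~@ @~~ @~~ @~~ ~@, which concatenate to the answer.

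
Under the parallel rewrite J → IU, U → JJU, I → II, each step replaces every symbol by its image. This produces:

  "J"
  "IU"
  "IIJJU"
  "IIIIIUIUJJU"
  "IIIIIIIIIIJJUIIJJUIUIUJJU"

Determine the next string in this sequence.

IIIIIIIIIIIIIIIIIIIIIUIUJJUIIIIIUIUJJUIIJJUIIJJUIUIUJJU

Applying the rule to each of the 25 symbols of IIIIIIIIIIJJUIIJJUIUIUJJU gives the pieces II II II II II II II II II II IU IU JJU II II IU IU JJU II JJU II JJU IU IU JJU, which concatenate to the answer.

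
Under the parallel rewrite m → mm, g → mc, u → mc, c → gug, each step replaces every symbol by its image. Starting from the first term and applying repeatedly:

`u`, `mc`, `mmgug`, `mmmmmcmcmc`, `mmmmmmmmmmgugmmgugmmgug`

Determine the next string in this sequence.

mmmmmmmmmmmmmmmmmmmmmcmcmcmmmmmcmcmcmmmmmcmcmc

Applying the rule to each of the 23 symbols of mmmmmmmmmmgugmmgugmmgug gives the pieces mm mm mm mm mm mm mm mm mm mm mc mc mc mm mm mc mc mc mm mm mc mc mc, which concatenate to the answer.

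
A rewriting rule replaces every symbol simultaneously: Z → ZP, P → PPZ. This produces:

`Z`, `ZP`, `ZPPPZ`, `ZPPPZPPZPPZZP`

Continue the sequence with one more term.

ZPPPZPPZPPZZPPPZPPZZPPPZPPZZPZPPPZ

φ(ZPPPZPPZPPZZP) expands symbol-by-symbol to ZP PPZ PPZ PPZ ZP PPZ PPZ ZP PPZ PPZ ZP ZP PPZ; joining the 13 pieces gives the next term.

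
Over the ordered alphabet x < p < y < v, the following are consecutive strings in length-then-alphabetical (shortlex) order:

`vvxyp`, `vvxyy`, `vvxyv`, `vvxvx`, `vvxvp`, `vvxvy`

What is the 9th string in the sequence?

Stepping forward 3 times from vvxvy: vvxvy → vvxvv → vvpxx, then the target.

vvpxp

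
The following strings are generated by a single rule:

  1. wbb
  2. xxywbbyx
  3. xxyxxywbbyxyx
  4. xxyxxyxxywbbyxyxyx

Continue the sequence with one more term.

Each term wraps the previous one in xxy on the left and yx on the right.
One more step from xxyxxyxxywbbyxyxyx gives the answer.

xxyxxyxxyxxywbbyxyxyxyx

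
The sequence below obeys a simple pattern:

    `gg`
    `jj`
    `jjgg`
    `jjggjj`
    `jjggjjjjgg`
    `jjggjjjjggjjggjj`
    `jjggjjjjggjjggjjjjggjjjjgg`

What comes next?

jjggjjjjggjjggjjjjggjjjjggjjggjjjjggjjggjj

From term 3 onward, concatenate the last term with the second-to-last: jj·gg = jjgg, jjgg·jj = jjggjj, …
So term 8 is jjggjjjjggjjggjjjjggjjjjgg·jjggjjjjggjjggjj.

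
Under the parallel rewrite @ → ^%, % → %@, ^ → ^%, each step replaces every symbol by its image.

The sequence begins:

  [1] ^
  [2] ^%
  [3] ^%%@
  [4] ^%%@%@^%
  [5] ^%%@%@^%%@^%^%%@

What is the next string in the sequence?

Replace each of the 16 characters of ^%%@%@^%%@^%^%%@ in place — ^% %@ %@ ^% %@ ^% ^% %@ %@ ^% ^% %@ ^% %@ %@ ^% — and concatenate.

^%%@%@^%%@^%^%%@%@^%^%%@^%%@%@^%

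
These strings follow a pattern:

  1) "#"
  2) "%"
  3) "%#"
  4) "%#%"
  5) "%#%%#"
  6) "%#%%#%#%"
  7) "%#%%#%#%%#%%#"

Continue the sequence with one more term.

%#%%#%#%%#%%#%#%%#%#%

From term 3 onward, concatenate the last term with the second-to-last: %·# = %#, %#·% = %#%, …
So term 8 is %#%%#%#%%#%%#·%#%%#%#%.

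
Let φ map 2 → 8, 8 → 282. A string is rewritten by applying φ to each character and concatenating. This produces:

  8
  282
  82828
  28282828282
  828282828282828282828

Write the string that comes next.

Rewriting the 21 symbols of 828282828282828282828 one by one yields 282 8 282 8 282 8 282 8 282 8 282 8 282 8 282 8 282 8 282 8 282; concatenated:

2828282828282828282828282828282828282828282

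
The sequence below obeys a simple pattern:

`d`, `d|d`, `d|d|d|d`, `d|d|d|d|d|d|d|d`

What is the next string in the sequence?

Each string is two copies of the previous one joined by '|'.
So the next term is two copies of d|d|d|d|d|d|d|d with '|' between the halves.

d|d|d|d|d|d|d|d|d|d|d|d|d|d|d|d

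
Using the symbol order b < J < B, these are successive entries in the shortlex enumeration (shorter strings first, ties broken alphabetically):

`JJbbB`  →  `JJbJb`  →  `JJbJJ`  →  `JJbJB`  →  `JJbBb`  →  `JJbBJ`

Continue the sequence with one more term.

Find the rightmost character of JJbBJ below B, bump it to the next letter, and reset everything to its right to b.

JJbBB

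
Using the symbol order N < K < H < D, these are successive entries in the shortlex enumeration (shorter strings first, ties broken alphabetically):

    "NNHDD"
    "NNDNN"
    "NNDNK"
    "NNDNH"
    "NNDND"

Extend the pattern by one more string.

Treat NNDND as a base-4 numeral over the given alphabet and add one, carrying through any trailing D's.

NNDKN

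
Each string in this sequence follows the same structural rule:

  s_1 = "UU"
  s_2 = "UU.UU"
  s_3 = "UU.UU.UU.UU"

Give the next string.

s(k+1) = s(k)·.·s(k) — each term doubles the last with '.' between the halves.
So the next term is two copies of UU.UU.UU.UU with '.' between the halves.

UU.UU.UU.UU.UU.UU.UU.UU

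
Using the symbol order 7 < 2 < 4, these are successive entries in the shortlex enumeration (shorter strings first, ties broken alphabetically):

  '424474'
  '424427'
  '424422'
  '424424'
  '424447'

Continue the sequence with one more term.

The successor of 424447 increments the rightmost position that isn't already 4 and resets every position after it to 7.

424442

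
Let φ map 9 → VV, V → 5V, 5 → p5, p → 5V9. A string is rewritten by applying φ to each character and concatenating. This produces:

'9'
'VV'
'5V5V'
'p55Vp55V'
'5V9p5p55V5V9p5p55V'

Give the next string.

p55VVV5V9p55V9p5p55Vp55VVV5V9p55V9p5p55V

Replace each of the 18 characters of 5V9p5p55V5V9p5p55V in place — p5 5V VV 5V9 p5 5V9 p5 p5 5V p5 5V VV 5V9 p5 5V9 p5 p5 5V — and concatenate.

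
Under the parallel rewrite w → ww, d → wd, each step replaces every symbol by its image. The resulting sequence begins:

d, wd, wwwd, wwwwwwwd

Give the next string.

wwwwwwwwwwwwwwwd

Expanding wwwwwwwd: w→ww, w→ww, w→ww, w→ww, w→ww, w→ww, w→ww, d→wd. Concatenated: ww ww ww ww ww ww ww wd.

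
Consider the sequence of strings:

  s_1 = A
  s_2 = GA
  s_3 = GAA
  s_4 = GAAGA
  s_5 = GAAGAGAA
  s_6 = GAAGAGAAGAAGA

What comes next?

From term 3 onward, concatenate the last term with the second-to-last: GA·A = GAA, GAA·GA = GAAGA, …
So term 7 is GAAGAGAAGAAGA·GAAGAGAA.

GAAGAGAAGAAGAGAAGAGAA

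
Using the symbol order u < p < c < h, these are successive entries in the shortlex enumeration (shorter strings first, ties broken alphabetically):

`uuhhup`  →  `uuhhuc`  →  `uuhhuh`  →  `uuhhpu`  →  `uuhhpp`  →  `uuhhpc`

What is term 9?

uuhhcp

Continuing the enumeration 3 steps past uuhhpc: uuhhpc → uuhhph → uuhhcu → (answer).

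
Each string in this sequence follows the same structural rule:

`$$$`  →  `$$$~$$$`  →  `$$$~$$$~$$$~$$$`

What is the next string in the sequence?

Each string is two copies of the previous one joined by '~'.
Doubling $$$~$$$~$$$~$$$ with '~' between the halves:

$$$~$$$~$$$~$$$~$$$~$$$~$$$~$$$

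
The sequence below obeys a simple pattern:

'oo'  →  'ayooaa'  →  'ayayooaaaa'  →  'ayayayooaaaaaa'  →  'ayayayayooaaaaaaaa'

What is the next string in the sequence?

Each term wraps the previous one in ay on the left and aa on the right.
Applying this once more to ayayayayooaaaaaaaa:

ayayayayayooaaaaaaaaaa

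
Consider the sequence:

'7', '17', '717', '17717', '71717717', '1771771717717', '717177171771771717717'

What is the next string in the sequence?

Each term (from the third on) is the two preceding terms concatenated in order: term 3 = 7·17 = 717.
So term 8 is 1771771717717·717177171771771717717.

1771771717717717177171771771717717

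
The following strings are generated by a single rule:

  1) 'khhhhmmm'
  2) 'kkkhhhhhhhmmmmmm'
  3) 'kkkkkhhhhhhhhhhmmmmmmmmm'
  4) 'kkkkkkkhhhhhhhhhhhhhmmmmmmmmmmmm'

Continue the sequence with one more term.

The n-th term is 2n-1 k's then 3n+1 h's then 3n m's (n = 1, 2, …).
For the next term, n = 5, so the run lengths are 9, 16, 15.

kkkkkkkkkhhhhhhhhhhhhhhhhmmmmmmmmmmmmmmm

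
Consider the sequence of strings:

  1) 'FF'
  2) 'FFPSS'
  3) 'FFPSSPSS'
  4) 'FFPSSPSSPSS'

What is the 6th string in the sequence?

FFPSSPSSPSSPSSPSS

Each term is the previous one with PSS appended.
From FFPSSPSSPSS, 2 further steps: FFPSSPSSPSS → FFPSSPSSPSSPSS → (answer).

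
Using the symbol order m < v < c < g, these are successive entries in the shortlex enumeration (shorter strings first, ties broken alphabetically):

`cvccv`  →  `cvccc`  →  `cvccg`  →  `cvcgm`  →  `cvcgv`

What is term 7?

Advancing 2 positions from cvcgv through cvcgv → cvcgc reaches term 7.

cvcgg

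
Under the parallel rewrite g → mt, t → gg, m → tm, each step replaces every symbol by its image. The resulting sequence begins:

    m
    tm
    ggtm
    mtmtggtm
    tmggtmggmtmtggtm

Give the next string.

Rewriting the 16 symbols of tmggtmggmtmtggtm one by one yields gg tm mt mt gg tm mt mt tm gg tm gg mt mt gg tm; concatenated:

ggtmmtmtggtmmtmttmggtmggmtmtggtm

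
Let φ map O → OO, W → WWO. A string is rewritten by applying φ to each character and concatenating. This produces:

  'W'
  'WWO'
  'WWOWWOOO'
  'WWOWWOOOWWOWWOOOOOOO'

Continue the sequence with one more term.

WWOWWOOOWWOWWOOOOOOOWWOWWOOOWWOWWOOOOOOOOOOOOOOO

Replace each of the 20 characters of WWOWWOOOWWOWWOOOOOOO in place — WWO WWO OO WWO WWO OO OO OO WWO WWO OO WWO WWO OO OO OO OO OO OO OO — and concatenate.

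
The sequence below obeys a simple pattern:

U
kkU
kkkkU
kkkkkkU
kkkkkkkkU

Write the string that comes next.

kkkkkkkkkkU

Each term is the previous one with kk prepended.
One more step from kkkkkkkkU gives the answer.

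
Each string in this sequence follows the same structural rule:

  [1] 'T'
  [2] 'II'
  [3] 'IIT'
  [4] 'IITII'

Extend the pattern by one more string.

This is a Fibonacci-style word recurrence s(k) = s(k−1)·s(k−2): e.g. II·T = IIT.
Continuing: IITII · IIT gives term 5.

IITIIIIT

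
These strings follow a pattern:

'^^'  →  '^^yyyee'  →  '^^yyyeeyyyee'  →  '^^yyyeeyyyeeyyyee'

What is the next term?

Every step adds yyyee to the end: s(k+1) = s(k)·yyyee.
Applying this once more to ^^yyyeeyyyeeyyyee:

^^yyyeeyyyeeyyyeeyyyee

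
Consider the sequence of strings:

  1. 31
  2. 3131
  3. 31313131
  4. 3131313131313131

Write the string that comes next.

Each string is two copies of the previous one concatenated.
Doubling 3131313131313131:

31313131313131313131313131313131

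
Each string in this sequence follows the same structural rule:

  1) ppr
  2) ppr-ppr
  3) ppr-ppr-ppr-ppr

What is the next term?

ppr-ppr-ppr-ppr-ppr-ppr-ppr-ppr

s(k+1) = s(k)·-·s(k) — each term doubles the last with '-' between the halves.
So the next term is two copies of ppr-ppr-ppr-ppr with '-' between the halves.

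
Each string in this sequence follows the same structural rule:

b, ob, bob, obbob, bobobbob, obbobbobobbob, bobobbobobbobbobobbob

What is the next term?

This is a Fibonacci-style word recurrence s(k) = s(k−2)·s(k−1): e.g. b·ob = bob.
Continuing: obbobbobobbob · bobobbobobbobbobobbob gives term 8.

obbobbobobbobbobobbobobbobbobobbob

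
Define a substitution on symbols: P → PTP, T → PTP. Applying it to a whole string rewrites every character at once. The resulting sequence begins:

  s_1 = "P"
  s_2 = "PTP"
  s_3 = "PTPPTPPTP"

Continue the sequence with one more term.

PTPPTPPTPPTPPTPPTPPTPPTPPTP

Rewriting each symbol of PTPPTPPTP: P→PTP, T→PTP, P→PTP, P→PTP, T→PTP, P→PTP, P→PTP, T→PTP, P→PTP, which concatenates to PTP PTP PTP PTP PTP PTP PTP PTP PTP.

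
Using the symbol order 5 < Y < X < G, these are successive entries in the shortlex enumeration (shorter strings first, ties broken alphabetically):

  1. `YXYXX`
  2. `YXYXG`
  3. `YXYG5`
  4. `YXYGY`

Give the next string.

Find the rightmost character of YXYGY below G, bump it to the next letter, and reset everything to its right to 5.

YXYGX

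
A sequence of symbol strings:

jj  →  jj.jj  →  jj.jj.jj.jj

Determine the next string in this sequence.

jj.jj.jj.jj.jj.jj.jj.jj

Every step duplicates the string with '.' between the halves.
So the next term is two copies of jj.jj.jj.jj with '.' between the halves.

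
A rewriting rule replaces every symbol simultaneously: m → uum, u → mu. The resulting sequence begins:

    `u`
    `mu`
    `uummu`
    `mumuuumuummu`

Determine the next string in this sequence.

uummuuummumumuuummumuuumuummu

Rewriting each symbol of mumuuumuummu: m→uum, u→mu, m→uum, u→mu, u→mu, u→mu, m→uum, u→mu, u→mu, m→uum, m→uum, u→mu, which concatenates to uum mu uum mu mu mu uum mu mu uum uum mu.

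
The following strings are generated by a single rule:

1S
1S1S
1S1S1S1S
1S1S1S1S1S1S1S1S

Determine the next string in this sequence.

Each string is two copies of the previous one concatenated.
One more doubling of 1S1S1S1S1S1S1S1S gives the answer.

1S1S1S1S1S1S1S1S1S1S1S1S1S1S1S1S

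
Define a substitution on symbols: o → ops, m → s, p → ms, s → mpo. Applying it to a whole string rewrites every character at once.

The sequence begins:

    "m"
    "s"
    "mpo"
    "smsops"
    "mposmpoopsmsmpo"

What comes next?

Rewriting the 15 symbols of mposmpoopsmsmpo one by one yields s ms ops mpo s ms ops ops ms mpo s mpo s ms ops; concatenated:

smsopsmposmsopsopsmsmposmposmsops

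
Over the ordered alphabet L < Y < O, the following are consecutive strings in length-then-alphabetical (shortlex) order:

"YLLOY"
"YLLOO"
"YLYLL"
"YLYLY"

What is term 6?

Continuing the enumeration 2 steps past YLYLY: YLYLY → YLYLO → (answer).

YLYYL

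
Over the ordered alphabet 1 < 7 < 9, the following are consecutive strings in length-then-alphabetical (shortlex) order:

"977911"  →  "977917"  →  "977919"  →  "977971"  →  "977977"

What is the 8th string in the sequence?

977997

Continuing the enumeration 3 steps past 977977: 977977 → 977979 → 977991 → (answer).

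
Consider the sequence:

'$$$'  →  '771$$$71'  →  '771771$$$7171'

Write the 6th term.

Each term wraps the previous one in 771 on the left and 71 on the right.
From 771771$$$7171, 3 further steps: 771771$$$7171 → 771771771$$$717171 → 771771771771$$$71717171 → (answer).

771771771771771$$$7171717171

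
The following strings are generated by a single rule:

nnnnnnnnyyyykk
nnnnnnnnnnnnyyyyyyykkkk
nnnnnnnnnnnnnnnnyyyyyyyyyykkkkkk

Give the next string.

nnnnnnnnnnnnnnnnnnnnyyyyyyyyyyyyykkkkkkkk

Reading off run lengths: n runs 8, 12, 16; y runs 4, 7, 10; k runs 2, 4, 6 — each is linear in n, where the shown terms are n = 2, 3, 4.
For the next term, n = 5, so the run lengths are 20, 13, 8.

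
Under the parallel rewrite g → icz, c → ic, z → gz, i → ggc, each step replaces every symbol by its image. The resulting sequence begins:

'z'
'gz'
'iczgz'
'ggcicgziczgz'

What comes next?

icziczicggciciczgzggcicgziczgz

Apply φ to ggcicgziczgz symbol by symbol: g→icz, g→icz, c→ic, i→ggc, c→ic, g→icz, z→gz, i→ggc, c→ic, z→gz, g→icz, z→gz; joined: icz icz ic ggc ic icz gz ggc ic gz icz gz.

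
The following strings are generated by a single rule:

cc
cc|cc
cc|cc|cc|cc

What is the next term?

s(k+1) = s(k)·|·s(k) — each term doubles the last with '|' between the halves.
Doubling cc|cc|cc|cc with '|' between the halves:

cc|cc|cc|cc|cc|cc|cc|cc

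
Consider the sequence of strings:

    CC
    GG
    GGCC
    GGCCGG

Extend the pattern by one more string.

GGCCGGGGCC

From term 3 onward, concatenate the last term with the second-to-last: GG·CC = GGCC, GGCC·GG = GGCCGG, …
The next term joins GGCCGG and GGCC.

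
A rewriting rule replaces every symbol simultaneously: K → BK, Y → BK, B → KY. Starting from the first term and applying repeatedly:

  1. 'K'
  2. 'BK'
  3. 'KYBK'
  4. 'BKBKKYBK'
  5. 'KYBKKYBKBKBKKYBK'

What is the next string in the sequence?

Rewriting the 16 symbols of KYBKKYBKBKBKKYBK one by one yields BK BK KY BK BK BK KY BK KY BK KY BK BK BK KY BK; concatenated:

BKBKKYBKBKBKKYBKKYBKKYBKBKBKKYBK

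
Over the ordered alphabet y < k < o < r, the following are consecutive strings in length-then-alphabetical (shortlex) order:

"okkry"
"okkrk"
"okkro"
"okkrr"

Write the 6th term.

Stepping forward 2 times from okkrr: okkrr → okoyy, then the target.

okoyk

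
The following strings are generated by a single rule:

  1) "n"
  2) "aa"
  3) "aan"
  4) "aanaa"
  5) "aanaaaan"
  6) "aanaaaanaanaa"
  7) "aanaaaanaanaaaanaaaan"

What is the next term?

This is a Fibonacci-style word recurrence s(k) = s(k−1)·s(k−2): e.g. aa·n = aan.
So term 8 is aanaaaanaanaaaanaaaan·aanaaaanaanaa.

aanaaaanaanaaaanaaaanaanaaaanaanaa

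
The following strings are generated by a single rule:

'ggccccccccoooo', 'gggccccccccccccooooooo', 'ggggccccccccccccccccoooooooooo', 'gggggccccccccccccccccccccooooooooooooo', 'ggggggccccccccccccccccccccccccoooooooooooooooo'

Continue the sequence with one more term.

Term n consists of n g's, followed by 4n c's, followed by 3n-2 o's, where the shown terms are n = 2, 3, 4, 5, 6.
For the next term, n = 7, so the run lengths are 7, 28, 19.

gggggggccccccccccccccccccccccccccccooooooooooooooooooo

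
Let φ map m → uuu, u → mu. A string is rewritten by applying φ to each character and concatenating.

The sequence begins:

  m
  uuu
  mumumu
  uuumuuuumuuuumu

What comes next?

Rewriting the 15 symbols of uuumuuuumuuuumu one by one yields mu mu mu uuu mu mu mu mu uuu mu mu mu mu uuu mu; concatenated:

mumumuuuumumumumuuuumumumumuuuumu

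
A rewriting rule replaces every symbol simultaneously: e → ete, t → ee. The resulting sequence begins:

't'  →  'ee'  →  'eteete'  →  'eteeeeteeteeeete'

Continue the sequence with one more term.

eteeeeteeteeteeteeeeteeteeeeteeteeteeteeeete

Replace each of the 16 characters of eteeeeteeteeeete in place — ete ee ete ete ete ete ee ete ete ee ete ete ete ete ee ete — and concatenate.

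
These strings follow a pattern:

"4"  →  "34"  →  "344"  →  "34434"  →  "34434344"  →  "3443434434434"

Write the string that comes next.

344343443443434434344

Each term (from the third on) is the previous term followed by the one before it: term 3 = 34·4 = 344.
Continuing: 3443434434434 · 34434344 gives term 7.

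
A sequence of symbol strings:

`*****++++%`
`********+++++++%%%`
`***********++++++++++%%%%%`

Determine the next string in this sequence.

Reading off run lengths: * runs 5, 8, 11; + runs 4, 7, 10; % runs 1, 3, 5 — each is linear in n (n = 1, 2, …).
Setting n = 4 gives 14, 13, 7 characters in each block.

**************+++++++++++++%%%%%%%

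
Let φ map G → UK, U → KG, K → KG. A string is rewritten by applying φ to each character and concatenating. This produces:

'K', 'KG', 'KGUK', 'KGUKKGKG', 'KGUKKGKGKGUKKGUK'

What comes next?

Rewriting the 16 symbols of KGUKKGKGKGUKKGUK one by one yields KG UK KG KG KG UK KG UK KG UK KG KG KG UK KG KG; concatenated:

KGUKKGKGKGUKKGUKKGUKKGKGKGUKKGKG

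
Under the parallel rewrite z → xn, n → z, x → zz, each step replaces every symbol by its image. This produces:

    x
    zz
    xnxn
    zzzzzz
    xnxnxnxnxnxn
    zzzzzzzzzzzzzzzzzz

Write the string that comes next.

xnxnxnxnxnxnxnxnxnxnxnxnxnxnxnxnxnxn

φ(zzzzzzzzzzzzzzzzzz) expands symbol-by-symbol to xn xn xn xn xn xn xn xn xn xn xn xn xn xn xn xn xn xn; joining the 18 pieces gives the next term.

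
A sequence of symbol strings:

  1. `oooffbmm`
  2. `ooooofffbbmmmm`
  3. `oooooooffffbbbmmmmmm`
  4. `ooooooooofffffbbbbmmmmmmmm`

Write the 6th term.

ooooooooooooofffffffbbbbbbmmmmmmmmmmmm

Each string has the form o^{2n+1} f^{n+1} b^{n} m^{2n} (n = 1, 2, …).
At n = 6 the blocks have lengths 13, 7, 6, 12.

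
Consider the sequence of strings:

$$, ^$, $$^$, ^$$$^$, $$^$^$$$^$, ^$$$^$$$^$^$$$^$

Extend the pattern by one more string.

$$^$^$$$^$^$$$^$$$^$^$$$^$

This is a Fibonacci-style word recurrence s(k) = s(k−2)·s(k−1): e.g. $$·^$ = $$^$.
The next term joins $$^$^$$$^$ and ^$$$^$$$^$^$$$^$.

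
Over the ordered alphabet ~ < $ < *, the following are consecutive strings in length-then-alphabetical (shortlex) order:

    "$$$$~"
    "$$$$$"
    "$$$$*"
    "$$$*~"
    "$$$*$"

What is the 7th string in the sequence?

$$*~~

Stepping forward 2 times from $$$*$: $$$*$ → $$$**, then the target.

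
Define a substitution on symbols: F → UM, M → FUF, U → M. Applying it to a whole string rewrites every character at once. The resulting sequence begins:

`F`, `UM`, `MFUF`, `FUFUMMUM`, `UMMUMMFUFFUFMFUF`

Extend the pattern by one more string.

Replace each of the 16 characters of UMMUMMFUFFUFMFUF in place — M FUF FUF M FUF FUF UM M UM UM M UM FUF UM M UM — and concatenate.

MFUFFUFMFUFFUFUMMUMUMMUMFUFUMMUM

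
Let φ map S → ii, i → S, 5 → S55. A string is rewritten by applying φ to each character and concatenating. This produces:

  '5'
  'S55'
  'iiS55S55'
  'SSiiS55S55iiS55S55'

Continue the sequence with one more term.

iiiiSSiiS55S55iiS55S55SSiiS55S55iiS55S55

Applying the rule to each of the 18 symbols of SSiiS55S55iiS55S55 gives the pieces ii ii S S ii S55 S55 ii S55 S55 S S ii S55 S55 ii S55 S55, which concatenate to the answer.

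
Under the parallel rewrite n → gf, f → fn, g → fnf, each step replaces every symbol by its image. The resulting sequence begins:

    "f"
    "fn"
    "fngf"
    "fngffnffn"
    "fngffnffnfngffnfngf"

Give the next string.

fngffnffnfngffnfngffngffnffnfngffngffnffn

Applying the rule to each of the 19 symbols of fngffnffnfngffnfngf gives the pieces fn gf fnf fn fn gf fn fn gf fn gf fnf fn fn gf fn gf fnf fn, which concatenate to the answer.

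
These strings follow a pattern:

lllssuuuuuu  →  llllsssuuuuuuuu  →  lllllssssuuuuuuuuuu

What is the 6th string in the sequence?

llllllllsssssssuuuuuuuuuuuuuuuu

Reading off run lengths: l runs 3, 4, 5; s runs 2, 3, 4; u runs 6, 8, 10 — each is linear in n, where the shown terms are n = 2, 3, 4.
At n = 7 the blocks have lengths 8, 7, 16.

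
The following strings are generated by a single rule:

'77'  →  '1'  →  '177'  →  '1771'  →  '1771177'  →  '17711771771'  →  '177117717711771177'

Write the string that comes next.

Each term (from the third on) is the previous term followed by the one before it: term 3 = 1·77 = 177.
The next term joins 177117717711771177 and 17711771771.

17711771771177117717711771771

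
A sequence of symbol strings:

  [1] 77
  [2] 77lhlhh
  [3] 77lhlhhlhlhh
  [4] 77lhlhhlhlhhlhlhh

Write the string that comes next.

77lhlhhlhlhhlhlhhlhlhh

The strings grow by a fixed suffix lhlhh each time.
So the next term is 77lhlhhlhlhhlhlhh·lhlhh.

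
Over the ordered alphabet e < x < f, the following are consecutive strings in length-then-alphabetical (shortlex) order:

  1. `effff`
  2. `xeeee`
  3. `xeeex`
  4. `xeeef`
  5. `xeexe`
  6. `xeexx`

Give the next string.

xeexf

The successor of xeexx increments the rightmost position that isn't already f and resets every position after it to e.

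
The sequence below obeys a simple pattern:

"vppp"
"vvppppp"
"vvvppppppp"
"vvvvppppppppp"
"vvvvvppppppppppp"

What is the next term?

vvvvvvppppppppppppp

The n-th term is n-1 v's then 2n-1 p's, where the shown terms are n = 2, 3, 4, 5, 6.
For the next term, n = 7, so the run lengths are 6, 13.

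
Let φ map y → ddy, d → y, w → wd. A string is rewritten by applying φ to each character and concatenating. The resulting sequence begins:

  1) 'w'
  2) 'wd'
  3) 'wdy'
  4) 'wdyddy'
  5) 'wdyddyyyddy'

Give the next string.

Apply φ to wdyddyyyddy symbol by symbol: w→wd, d→y, y→ddy, d→y, d→y, y→ddy, y→ddy, y→ddy, d→y, d→y, y→ddy; joined: wd y ddy y y ddy ddy ddy y y ddy.

wdyddyyyddyddyddyyyddy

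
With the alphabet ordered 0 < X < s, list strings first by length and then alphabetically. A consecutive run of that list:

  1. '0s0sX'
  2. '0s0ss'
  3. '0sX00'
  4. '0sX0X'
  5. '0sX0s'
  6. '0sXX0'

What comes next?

Find the rightmost character of 0sXX0 below s, bump it to the next letter, and reset everything to its right to 0.

0sXXX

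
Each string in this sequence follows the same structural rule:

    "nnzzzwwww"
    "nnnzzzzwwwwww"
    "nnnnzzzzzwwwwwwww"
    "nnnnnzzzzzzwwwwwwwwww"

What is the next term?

Each string has the form n^{n} z^{n+1} w^{2n}, where the shown terms are n = 2, 3, 4, 5.
Setting n = 6 gives 6, 7, 12 characters in each block.

nnnnnnzzzzzzzwwwwwwwwwwww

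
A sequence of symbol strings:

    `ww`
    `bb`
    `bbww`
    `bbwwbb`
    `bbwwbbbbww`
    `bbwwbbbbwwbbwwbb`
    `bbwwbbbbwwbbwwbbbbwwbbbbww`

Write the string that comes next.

From term 3 onward, concatenate the last term with the second-to-last: bb·ww = bbww, bbww·bb = bbwwbb, …
The next term joins bbwwbbbbwwbbwwbbbbwwbbbbww and bbwwbbbbwwbbwwbb.

bbwwbbbbwwbbwwbbbbwwbbbbwwbbwwbbbbwwbbwwbb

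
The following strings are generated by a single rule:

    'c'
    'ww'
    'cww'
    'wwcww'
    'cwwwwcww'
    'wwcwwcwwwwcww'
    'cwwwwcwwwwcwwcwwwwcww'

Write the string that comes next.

wwcwwcwwwwcwwcwwwwcwwwwcwwcwwwwcww

Each term (from the third on) is the two preceding terms concatenated in order: term 3 = c·ww = cww.
So term 8 is wwcwwcwwwwcww·cwwwwcwwwwcwwcwwwwcww.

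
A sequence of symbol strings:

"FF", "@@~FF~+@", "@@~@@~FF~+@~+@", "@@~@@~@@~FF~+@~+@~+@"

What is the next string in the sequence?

Every step adds @@~ to the front and ~+@ to the end of the previous string.
Applying this once more to @@~@@~@@~FF~+@~+@~+@:

@@~@@~@@~@@~FF~+@~+@~+@~+@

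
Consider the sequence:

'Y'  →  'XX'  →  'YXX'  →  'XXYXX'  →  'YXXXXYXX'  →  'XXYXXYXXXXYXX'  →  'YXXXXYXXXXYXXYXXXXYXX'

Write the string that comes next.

XXYXXYXXXXYXXYXXXXYXXXXYXXYXXXXYXX

From term 3 onward, concatenate the second-to-last term with the last: Y·XX = YXX, XX·YXX = XXYXX, …
The next term joins XXYXXYXXXXYXX and YXXXXYXXXXYXXYXXXXYXX.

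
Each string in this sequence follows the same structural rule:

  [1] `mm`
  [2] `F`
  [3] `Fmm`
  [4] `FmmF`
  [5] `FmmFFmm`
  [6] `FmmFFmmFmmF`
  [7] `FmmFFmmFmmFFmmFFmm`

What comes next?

FmmFFmmFmmFFmmFFmmFmmFFmmFmmF

From term 3 onward, concatenate the last term with the second-to-last: F·mm = Fmm, Fmm·F = FmmF, …
The next term joins FmmFFmmFmmFFmmFFmm and FmmFFmmFmmF.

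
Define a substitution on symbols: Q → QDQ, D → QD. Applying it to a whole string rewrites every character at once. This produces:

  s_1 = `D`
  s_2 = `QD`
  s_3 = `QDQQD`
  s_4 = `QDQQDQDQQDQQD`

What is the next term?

Replace each of the 13 characters of QDQQDQDQQDQQD in place — QDQ QD QDQ QDQ QD QDQ QD QDQ QDQ QD QDQ QDQ QD — and concatenate.

QDQQDQDQQDQQDQDQQDQDQQDQQDQDQQDQQD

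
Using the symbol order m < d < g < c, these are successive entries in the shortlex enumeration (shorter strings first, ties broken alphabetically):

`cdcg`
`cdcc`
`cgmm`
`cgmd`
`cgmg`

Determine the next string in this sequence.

cgmc

Find the rightmost character of cgmg below c, bump it to the next letter, and reset everything to its right to m.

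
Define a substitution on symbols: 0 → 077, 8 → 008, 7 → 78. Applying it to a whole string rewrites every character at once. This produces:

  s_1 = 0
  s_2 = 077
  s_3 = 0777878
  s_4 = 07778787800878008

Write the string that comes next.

077787878008780087800807707700878008077077008

φ(07778787800878008) expands symbol-by-symbol to 077 78 78 78 008 78 008 78 008 077 077 008 78 008 077 077 008; joining the 17 pieces gives the next term.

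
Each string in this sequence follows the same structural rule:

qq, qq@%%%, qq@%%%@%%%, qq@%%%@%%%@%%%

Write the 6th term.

The strings grow by a fixed suffix @%%% each time.
From qq@%%%@%%%@%%%, 2 further steps: qq@%%%@%%%@%%% → qq@%%%@%%%@%%%@%%% → (answer).

qq@%%%@%%%@%%%@%%%@%%%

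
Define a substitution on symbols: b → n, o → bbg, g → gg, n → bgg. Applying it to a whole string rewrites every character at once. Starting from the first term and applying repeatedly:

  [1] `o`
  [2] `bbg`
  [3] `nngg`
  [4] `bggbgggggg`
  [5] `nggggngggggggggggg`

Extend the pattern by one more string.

Replace each of the 18 characters of nggggngggggggggggg in place — bgg gg gg gg gg bgg gg gg gg gg gg gg gg gg gg gg gg gg — and concatenate.

bggggggggggbgggggggggggggggggggggggggg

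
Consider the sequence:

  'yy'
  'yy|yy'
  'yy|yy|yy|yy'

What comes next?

s(k+1) = s(k)·|·s(k) — each term doubles the last with '|' between the halves.
So the next term is two copies of yy|yy|yy|yy with '|' between the halves.

yy|yy|yy|yy|yy|yy|yy|yy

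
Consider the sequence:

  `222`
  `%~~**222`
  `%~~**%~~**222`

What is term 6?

%~~**%~~**%~~**%~~**%~~**222

Every step adds %~~** at the front: s(k+1) = %~~**·s(k).
From %~~**%~~**222, 3 further steps: %~~**%~~**222 → %~~**%~~**%~~**222 → %~~**%~~**%~~**%~~**222 → (answer).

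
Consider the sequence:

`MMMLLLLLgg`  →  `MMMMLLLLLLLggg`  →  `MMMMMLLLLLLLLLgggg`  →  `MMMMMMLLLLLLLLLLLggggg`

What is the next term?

Reading off run lengths: M runs 3, 4, 5, 6; L runs 5, 7, 9, 11; g runs 2, 3, 4, 5 — each is linear in n, where the shown terms are n = 2, 3, 4, 5.
For the next term, n = 6, so the run lengths are 7, 13, 6.

MMMMMMMLLLLLLLLLLLLLgggggg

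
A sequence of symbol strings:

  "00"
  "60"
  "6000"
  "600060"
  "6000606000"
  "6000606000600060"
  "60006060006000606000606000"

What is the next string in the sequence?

600060600060006060006060006000606000600060

From term 3 onward, concatenate the last term with the second-to-last: 60·00 = 6000, 6000·60 = 600060, …
So term 8 is 60006060006000606000606000·6000606000600060.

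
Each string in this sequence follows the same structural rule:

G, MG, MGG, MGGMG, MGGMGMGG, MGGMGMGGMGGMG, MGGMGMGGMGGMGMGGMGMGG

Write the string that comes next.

Each term (from the third on) is the previous term followed by the one before it: term 3 = MG·G = MGG.
Continuing: MGGMGMGGMGGMGMGGMGMGG · MGGMGMGGMGGMG gives term 8.

MGGMGMGGMGGMGMGGMGMGGMGGMGMGGMGGMG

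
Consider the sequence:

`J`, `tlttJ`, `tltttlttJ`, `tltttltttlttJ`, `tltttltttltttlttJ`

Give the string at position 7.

tltttltttltttltttltttlttJ

Each term is the previous one with tltt prepended.
From tltttltttltttlttJ, 2 further steps: tltttltttltttlttJ → tltttltttltttltttlttJ → (answer).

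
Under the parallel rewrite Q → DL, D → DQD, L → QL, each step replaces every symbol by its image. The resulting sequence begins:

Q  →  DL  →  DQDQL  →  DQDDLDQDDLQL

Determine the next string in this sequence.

DQDDLDQDDQDQLDQDDLDQDDQDQLDLQL

Expanding DQDDLDQDDLQL: D→DQD, Q→DL, D→DQD, D→DQD, L→QL, D→DQD, Q→DL, D→DQD, D→DQD, L→QL, Q→DL, L→QL. Concatenated: DQD DL DQD DQD QL DQD DL DQD DQD QL DL QL.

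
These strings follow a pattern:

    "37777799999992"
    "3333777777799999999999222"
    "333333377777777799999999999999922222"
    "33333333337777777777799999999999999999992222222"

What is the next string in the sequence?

3333333333333777777777777799999999999999999999999222222222

Each string has the form 3^{3n-2} 7^{2n+3} 9^{4n+3} 2^{2n-1} (n = 1, 2, …).
Setting n = 5 gives 13, 13, 23, 9 characters in each block.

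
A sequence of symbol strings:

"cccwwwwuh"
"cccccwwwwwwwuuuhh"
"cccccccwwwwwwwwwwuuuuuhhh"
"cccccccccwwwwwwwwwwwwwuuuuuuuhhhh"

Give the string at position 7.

cccccccccccccccwwwwwwwwwwwwwwwwwwwwwwuuuuuuuuuuuuuhhhhhhh

Each string has the form c^{2n+1} w^{3n+1} u^{2n-1} h^{n} (n = 1, 2, …).
At n = 7 the blocks have lengths 15, 22, 13, 7.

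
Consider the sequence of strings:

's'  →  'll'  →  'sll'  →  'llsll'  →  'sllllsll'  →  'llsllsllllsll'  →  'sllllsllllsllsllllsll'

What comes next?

Each term (from the third on) is the two preceding terms concatenated in order: term 3 = s·ll = sll.
Continuing: llsllsllllsll · sllllsllllsllsllllsll gives term 8.

llsllsllllsllsllllsllllsllsllllsll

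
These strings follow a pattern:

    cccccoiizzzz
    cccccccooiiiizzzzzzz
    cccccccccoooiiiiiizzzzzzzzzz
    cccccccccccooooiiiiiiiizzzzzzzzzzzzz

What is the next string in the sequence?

cccccccccccccoooooiiiiiiiiiizzzzzzzzzzzzzzzz

Reading off run lengths: c runs 5, 7, 9, 11; o runs 1, 2, 3, 4; i runs 2, 4, 6, 8; z runs 4, 7, 10, 13 — each is linear in n (n = 1, 2, …).
At n = 5 the blocks have lengths 13, 5, 10, 16.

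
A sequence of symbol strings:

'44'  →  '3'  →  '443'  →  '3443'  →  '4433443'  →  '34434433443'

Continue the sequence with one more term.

This is a Fibonacci-style word recurrence s(k) = s(k−2)·s(k−1): e.g. 44·3 = 443.
So term 7 is 4433443·34434433443.

443344334434433443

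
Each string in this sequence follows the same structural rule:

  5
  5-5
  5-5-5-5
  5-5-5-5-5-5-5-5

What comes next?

s(k+1) = s(k)·-·s(k) — each term doubles the last with '-' between the halves.
One more doubling of 5-5-5-5-5-5-5-5 gives the answer.

5-5-5-5-5-5-5-5-5-5-5-5-5-5-5-5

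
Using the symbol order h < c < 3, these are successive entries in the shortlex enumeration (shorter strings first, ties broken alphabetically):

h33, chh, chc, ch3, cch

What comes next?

Find the rightmost character of cch below 3, bump it to the next letter, and reset everything to its right to h.

ccc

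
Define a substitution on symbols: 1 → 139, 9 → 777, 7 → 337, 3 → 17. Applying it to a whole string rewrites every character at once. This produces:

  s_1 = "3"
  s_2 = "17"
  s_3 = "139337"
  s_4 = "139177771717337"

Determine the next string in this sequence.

Rewriting the 15 symbols of 139177771717337 one by one yields 139 17 777 139 337 337 337 337 139 337 139 337 17 17 337; concatenated:

139177771393373373373371393371393371717337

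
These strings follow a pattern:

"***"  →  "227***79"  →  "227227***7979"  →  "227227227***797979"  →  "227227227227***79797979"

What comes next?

227227227227227***7979797979

s(k+1) = 227·s(k)·79, so each term gains 227 as a prefix and 79 as a suffix.
One more step from 227227227227***79797979 gives the answer.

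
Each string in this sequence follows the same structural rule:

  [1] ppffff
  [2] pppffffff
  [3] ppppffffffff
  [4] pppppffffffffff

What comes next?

ppppppffffffffffff

Each string has the form p^{n} f^{2n}, where the shown terms are n = 2, 3, 4, 5.
Setting n = 6 gives 6, 12 characters in each block.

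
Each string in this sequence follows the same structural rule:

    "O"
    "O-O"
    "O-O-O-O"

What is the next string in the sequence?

s(k+1) = s(k)·-·s(k) — each term doubles the last with '-' between the halves.
Doubling O-O-O-O with '-' between the halves:

O-O-O-O-O-O-O-O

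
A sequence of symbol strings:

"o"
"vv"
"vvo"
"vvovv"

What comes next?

Each term (from the third on) is the previous term followed by the one before it: term 3 = vv·o = vvo.
So term 5 is vvovv·vvo.

vvovvvvo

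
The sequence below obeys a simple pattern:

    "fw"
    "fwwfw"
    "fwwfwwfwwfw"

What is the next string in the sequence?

Every step duplicates the string with 'w' between the halves.
So the next term is two copies of fwwfwwfwwfw with 'w' between the halves.

fwwfwwfwwfwwfwwfwwfwwfw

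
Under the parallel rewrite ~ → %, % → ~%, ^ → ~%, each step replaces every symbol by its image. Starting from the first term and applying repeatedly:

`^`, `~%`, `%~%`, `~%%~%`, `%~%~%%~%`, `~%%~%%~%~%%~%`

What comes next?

Rewriting the 13 symbols of ~%%~%%~%~%%~% one by one yields % ~% ~% % ~% ~% % ~% % ~% ~% % ~%; concatenated:

%~%~%%~%~%%~%%~%~%%~%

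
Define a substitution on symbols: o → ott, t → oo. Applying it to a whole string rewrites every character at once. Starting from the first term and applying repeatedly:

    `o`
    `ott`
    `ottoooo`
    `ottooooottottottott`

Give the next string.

Rewriting the 19 symbols of ottooooottottottott one by one yields ott oo oo ott ott ott ott ott oo oo ott oo oo ott oo oo ott oo oo; concatenated:

ottooooottottottottottooooottooooottooooottoooo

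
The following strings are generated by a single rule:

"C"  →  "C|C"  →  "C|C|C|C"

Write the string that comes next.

C|C|C|C|C|C|C|C

s(k+1) = s(k)·|·s(k) — each term doubles the last with '|' between the halves.
So the next term is two copies of C|C|C|C with '|' between the halves.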